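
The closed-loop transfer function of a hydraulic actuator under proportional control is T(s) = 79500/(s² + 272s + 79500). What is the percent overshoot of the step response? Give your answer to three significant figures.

%OS ≈ 17.7%

Comparing the denominator to s² + 2ζω_n s + ω_n²: ω_n = √79500 = 282 rad/s, and 2ζω_n = 272 so ζ = 272/(2·282) = 0.482.
%OS = 100·exp(−πζ/√(1−ζ²)) = 17.7%.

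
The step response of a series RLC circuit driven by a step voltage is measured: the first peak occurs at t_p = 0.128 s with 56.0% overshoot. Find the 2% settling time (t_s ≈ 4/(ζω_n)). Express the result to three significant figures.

t_s ≈ 0.883 s

ζ from %OS: ζ = |ln 0.560|/√(π²+ln²0.560) = 0.181.
t_p = π/ω_d ⇒ ω_d = 24.5 rad/s; then ω_n = ω_d/√(1−ζ²) = 25.0 rad/s.
t_s ≈ 4/(ζω_n) = 4/(0.181·25.0) = 0.883 s.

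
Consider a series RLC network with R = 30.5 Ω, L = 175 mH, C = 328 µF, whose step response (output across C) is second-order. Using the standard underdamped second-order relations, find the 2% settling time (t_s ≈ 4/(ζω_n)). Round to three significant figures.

t_s ≈ 0.0459 s

For a series RLC circuit (capacitor voltage as output), ω_n = 1/√(LC) = 1/√(175 mH · 328 µF) = 132 rad/s.
ζ = (R/2)·√(C/L) = (30.5/2)·√(328 µF/175 mH) = 0.660.
t_s ≈ 4/(ζω_n) = 0.0459 s.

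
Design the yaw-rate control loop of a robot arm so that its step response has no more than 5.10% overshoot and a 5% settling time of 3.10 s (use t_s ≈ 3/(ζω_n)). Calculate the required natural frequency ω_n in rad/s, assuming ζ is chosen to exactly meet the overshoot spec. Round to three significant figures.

Inverting the overshoot relation: ζ = |ln 0.0510|/√(π² + ln²0.0510) = 0.688.
Then ω_n = 3/(ζ t_s) = 3/(0.688 × 3.10) = 1.41 rad/s.

ω_n ≈ 1.41 rad/s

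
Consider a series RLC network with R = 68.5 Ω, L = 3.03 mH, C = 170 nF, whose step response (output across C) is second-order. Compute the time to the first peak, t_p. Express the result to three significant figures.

t_p ≈ 0.0000738 s

For a series RLC circuit (capacitor voltage as output), ω_n = 1/√(LC) = 1/√(3.03 mH · 170 nF) = 44100 rad/s.
ζ = (R/2)·√(C/L) = (68.5/2)·√(170 nF/3.03 mH) = 0.257.
ω_d = 44100·√(1 − 0.257²) = 42600 rad/s. t_p = π/ω_d = 0.0000738 s.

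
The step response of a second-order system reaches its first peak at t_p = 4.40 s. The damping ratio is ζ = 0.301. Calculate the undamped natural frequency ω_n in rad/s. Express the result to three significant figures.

ω_n ≈ 0.749 rad/s

Peak time t_p = π/ω_d, so ω_d = π/t_p = π/4.40 = 0.714 rad/s.
ω_n = ω_d/√(1−ζ²) = 0.714/√0.909 = 0.749 rad/s.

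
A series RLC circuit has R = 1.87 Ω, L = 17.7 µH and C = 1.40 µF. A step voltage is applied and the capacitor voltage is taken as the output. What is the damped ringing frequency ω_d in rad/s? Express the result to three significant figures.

ω_d ≈ 194000 rad/s

For a series RLC circuit (capacitor voltage as output), ω_n = 1/√(LC) = 1/√(17.7 µH · 1.40 µF) = 201000 rad/s.
ζ = (R/2)·√(C/L) = (1.87/2)·√(1.40 µF/17.7 µH) = 0.263.
The damped frequency ω_d = ω_n√(1−ζ²) = 194000 rad/s.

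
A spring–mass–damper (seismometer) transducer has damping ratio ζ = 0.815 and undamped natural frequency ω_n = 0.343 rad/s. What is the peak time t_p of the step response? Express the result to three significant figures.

t_p ≈ 15.8 s

The damped frequency is ω_d = ω_n√(1−ζ²) = 0.343·√(1−0.664) = 0.199 rad/s.
Peak time t_p = π/ω_d = π/0.199 = 15.8 s.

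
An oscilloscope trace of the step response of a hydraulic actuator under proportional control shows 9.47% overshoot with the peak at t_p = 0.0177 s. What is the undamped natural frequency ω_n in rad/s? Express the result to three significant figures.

ω_n ≈ 222 rad/s

ζ from %OS: ζ = |ln 0.0947|/√(π²+ln²0.0947) = 0.600.
t_p = π/ω_d ⇒ ω_d = 177 rad/s; then ω_n = ω_d/√(1−ζ²) = 222 rad/s.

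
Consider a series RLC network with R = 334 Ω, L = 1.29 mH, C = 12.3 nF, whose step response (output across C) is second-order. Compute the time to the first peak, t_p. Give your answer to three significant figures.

For a series RLC circuit (capacitor voltage as output), ω_n = 1/√(LC) = 1/√(1.29 mH · 12.3 nF) = 251000 rad/s.
ζ = (R/2)·√(C/L) = (334/2)·√(12.3 nF/1.29 mH) = 0.516.
The damped frequency ω_d = ω_n√(1−ζ²) = 215000 rad/s. t_p = π/ω_d = 0.0000146 s.

t_p ≈ 0.0000146 s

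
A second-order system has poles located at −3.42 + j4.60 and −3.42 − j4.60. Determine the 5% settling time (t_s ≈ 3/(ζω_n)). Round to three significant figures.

For poles at −σ ± jω_d, ζω_n = σ = 3.42, so t_s ≈ 3/σ = 0.877 s.

t_s ≈ 0.877 s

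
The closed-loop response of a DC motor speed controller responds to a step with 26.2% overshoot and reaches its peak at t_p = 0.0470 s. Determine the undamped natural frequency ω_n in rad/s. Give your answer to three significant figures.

From the overshoot, ζ = −ln(OS)/√(π²+ln²(OS)) = 0.392.
t_p = π/ω_d ⇒ ω_d = 66.8 rad/s; then ω_n = ω_d/√(1−ζ²) = 72.7 rad/s.

ω_n ≈ 72.7 rad/s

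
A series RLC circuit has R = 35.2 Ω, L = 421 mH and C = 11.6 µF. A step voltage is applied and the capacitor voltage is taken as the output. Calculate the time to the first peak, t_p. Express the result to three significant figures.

t_p ≈ 0.00697 s

For a series RLC circuit (capacitor voltage as output), ω_n = 1/√(LC) = 1/√(421 mH · 11.6 µF) = 453 rad/s.
ζ = (R/2)·√(C/L) = (35.2/2)·√(11.6 µF/421 mH) = 0.0924.
The damped frequency ω_d = ω_n√(1−ζ²) = 451 rad/s. t_p = π/ω_d = 0.00697 s.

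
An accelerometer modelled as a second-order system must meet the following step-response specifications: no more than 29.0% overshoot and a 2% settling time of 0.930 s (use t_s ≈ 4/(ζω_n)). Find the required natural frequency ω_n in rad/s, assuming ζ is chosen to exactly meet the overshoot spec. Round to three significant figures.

From %OS = 100·exp(−πζ/√(1−ζ²)), invert to get ζ = −ln(OS)/√(π² + ln²(OS)) with OS = 0.290.
−ln 0.290 = 1.238, so ζ = 1.238/√(π² + 1.532) = 0.367.
From t_s ≈ 4/(ζω_n): ω_n = 4/(ζ·t_s) = 4/(0.367·0.930) = 11.7 rad/s.

ω_n ≈ 11.7 rad/s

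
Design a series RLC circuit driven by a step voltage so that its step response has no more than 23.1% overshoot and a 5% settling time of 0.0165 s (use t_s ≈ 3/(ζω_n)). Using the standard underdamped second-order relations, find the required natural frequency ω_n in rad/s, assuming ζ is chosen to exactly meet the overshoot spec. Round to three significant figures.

ω_n ≈ 430 rad/s

Inverting the overshoot relation: ζ = |ln 0.231|/√(π² + ln²0.231) = 0.423.
From t_s ≈ 3/(ζω_n): ω_n = 3/(ζ·t_s) = 3/(0.423·0.0165) = 430 rad/s.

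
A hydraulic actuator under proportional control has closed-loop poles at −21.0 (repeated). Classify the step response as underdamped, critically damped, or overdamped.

Since there is a repeated negative-real pole, the response is critically damped.

critically damped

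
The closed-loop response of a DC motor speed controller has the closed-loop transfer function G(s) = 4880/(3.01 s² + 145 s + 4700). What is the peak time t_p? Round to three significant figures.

Dividing through by 3.01: denominator becomes s² + 48.17 s + 1561.
So ω_n = √1561 = 39.5 rad/s and ζ = 48.17/(2·39.5) = 0.610.
ω_d = 39.5·√(1 − 0.610²) = 31.3 rad/s. t_p = π/ω_d = 0.100 s.

t_p ≈ 0.100 s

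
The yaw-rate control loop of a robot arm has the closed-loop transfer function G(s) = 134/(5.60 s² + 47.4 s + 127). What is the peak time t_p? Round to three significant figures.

t_p ≈ 1.44 s

Dividing through by 5.60: denominator becomes s² + 8.464 s + 22.68.
So ω_n = √22.68 = 4.76 rad/s and ζ = 8.464/(2·4.76) = 0.889.
ω_d = 4.76·√(1 − 0.889²) = 2.18 rad/s. t_p = π/ω_d = 1.44 s.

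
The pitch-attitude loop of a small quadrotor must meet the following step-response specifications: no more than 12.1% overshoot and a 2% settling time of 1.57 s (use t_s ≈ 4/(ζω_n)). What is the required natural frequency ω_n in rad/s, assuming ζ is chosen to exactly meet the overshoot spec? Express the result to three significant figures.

ω_n ≈ 4.57 rad/s

From %OS = 100·exp(−πζ/√(1−ζ²)), invert to get ζ = −ln(OS)/√(π² + ln²(OS)) with OS = 0.121.
−ln 0.121 = 2.112, so ζ = 2.112/√(π² + 4.460) = 0.558.
Then ω_n = 4/(ζ t_s) = 4/(0.558 × 1.57) = 4.57 rad/s.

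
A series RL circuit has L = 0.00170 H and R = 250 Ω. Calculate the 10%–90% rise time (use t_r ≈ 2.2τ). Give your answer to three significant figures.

τ = L/R = 0.00170/250 = 0.00000680 s.
t_r ≈ 2.2τ = 0.0000150 s.

t_r ≈ 0.0000150 s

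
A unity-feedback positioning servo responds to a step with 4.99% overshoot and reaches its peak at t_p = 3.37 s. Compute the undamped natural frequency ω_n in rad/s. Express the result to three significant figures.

ω_n ≈ 1.29 rad/s

The overshoot fixes ζ = −ln(OS)/√(π²+ln²(OS)) = 0.690.
t_p = π/ω_d ⇒ ω_d = 0.932 rad/s; then ω_n = ω_d/√(1−ζ²) = 1.29 rad/s.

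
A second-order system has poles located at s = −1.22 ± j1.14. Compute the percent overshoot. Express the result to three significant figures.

%OS ≈ 3.47%

With σ = 1.22, ω_d = 1.14: ω_n = √(σ²+ω_d²) = 1.67 rad/s, ζ = σ/ω_n = 0.731.
%OS = 100 e^{−πζ/√(1−ζ²)} with ζ = 0.731 gives 3.47%.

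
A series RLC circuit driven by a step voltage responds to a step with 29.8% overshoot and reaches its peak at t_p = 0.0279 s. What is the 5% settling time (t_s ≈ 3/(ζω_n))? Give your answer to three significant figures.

t_s ≈ 0.0691 s

ζ from %OS: ζ = |ln 0.298|/√(π²+ln²0.298) = 0.360.
From t_p = π/ω_d, ω_d = π/0.0279 = 113 rad/s, so ω_n = ω_d/√(1−ζ²) = 121 rad/s.
t_s ≈ 3/(ζω_n) = 3/(0.360·121) = 0.0691 s.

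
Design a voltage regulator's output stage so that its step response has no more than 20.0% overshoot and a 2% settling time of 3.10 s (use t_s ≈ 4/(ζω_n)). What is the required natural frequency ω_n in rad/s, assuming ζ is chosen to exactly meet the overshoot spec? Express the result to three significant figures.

ζ = −ln(OS)/√(π² + (ln OS)²). With OS = 0.200, ln OS = −1.609 and ζ = 1.609/3.530 = 0.456.
From t_s ≈ 4/(ζω_n): ω_n = 4/(ζ·t_s) = 4/(0.456·3.10) = 2.83 rad/s.

ω_n ≈ 2.83 rad/s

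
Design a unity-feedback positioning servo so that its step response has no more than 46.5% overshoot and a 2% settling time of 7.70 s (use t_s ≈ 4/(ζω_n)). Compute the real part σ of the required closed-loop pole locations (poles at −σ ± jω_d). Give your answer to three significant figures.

The settling-time spec alone fixes σ = ζω_n = 4/t_s = 4/7.70 = 0.519.
(Overshoot then fixes ζ = 0.237 and hence ω_d = σ·√(1−ζ²)/ζ = 2.13 rad/s.)

σ ≈ 0.519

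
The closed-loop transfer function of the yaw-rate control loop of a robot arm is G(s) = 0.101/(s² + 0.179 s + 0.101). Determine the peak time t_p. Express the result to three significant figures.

Matching coefficients with s² + 2ζω_n s + ω_n² gives ω_n² = 0.101 ⇒ ω_n = 0.318 rad/s, and ζ = 0.179/(2ω_n) = 0.282.
ω_d = ω_n√(1−ζ²) = 0.305 rad/s. Then t_p = π/ω_d = 10.3 s.

t_p ≈ 10.3 s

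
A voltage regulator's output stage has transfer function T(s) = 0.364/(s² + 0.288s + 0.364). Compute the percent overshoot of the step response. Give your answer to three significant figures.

%OS ≈ 46.2%

ω_n = √0.364 = 0.603 rad/s; ζ = 0.288/(2·0.603) = 0.239.
%OS = 100·exp(−πζ/√(1−ζ²)) = 46.2%.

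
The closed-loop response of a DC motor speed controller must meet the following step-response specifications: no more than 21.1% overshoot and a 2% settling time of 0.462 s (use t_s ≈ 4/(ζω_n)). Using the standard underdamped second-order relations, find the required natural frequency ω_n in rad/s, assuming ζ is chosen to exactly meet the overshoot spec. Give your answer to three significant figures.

ζ = −ln(OS)/√(π² + (ln OS)²). With OS = 0.211, ln OS = −1.556 and ζ = 1.556/3.506 = 0.444.
Then ω_n = 4/(ζ t_s) = 4/(0.444 × 0.462) = 19.5 rad/s.

ω_n ≈ 19.5 rad/s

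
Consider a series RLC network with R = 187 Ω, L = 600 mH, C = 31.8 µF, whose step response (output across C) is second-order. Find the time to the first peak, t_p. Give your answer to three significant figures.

For a series RLC circuit (capacitor voltage as output), ω_n = 1/√(LC) = 1/√(600 mH · 31.8 µF) = 229 rad/s.
ζ = (R/2)·√(C/L) = (187/2)·√(31.8 µF/600 mH) = 0.681.
ω_d = 229·√(1 − 0.681²) = 168 rad/s. t_p = π/ω_d = 0.0187 s.

t_p ≈ 0.0187 s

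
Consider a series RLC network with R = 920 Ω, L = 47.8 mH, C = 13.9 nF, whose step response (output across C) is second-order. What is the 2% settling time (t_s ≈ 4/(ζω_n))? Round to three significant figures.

t_s ≈ 0.000416 s

For a series RLC circuit (capacitor voltage as output), ω_n = 1/√(LC) = 1/√(47.8 mH · 13.9 nF) = 38800 rad/s.
ζ = (R/2)·√(C/L) = (920/2)·√(13.9 nF/47.8 mH) = 0.248.
t_s ≈ 4/(ζω_n) = 0.000416 s.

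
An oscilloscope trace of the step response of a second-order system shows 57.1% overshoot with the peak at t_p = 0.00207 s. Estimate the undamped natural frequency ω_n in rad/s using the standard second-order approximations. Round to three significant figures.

ω_n ≈ 1540 rad/s

The overshoot fixes ζ = −ln(OS)/√(π²+ln²(OS)) = 0.176.
t_p = π/ω_d ⇒ ω_d = 1520 rad/s; then ω_n = ω_d/√(1−ζ²) = 1540 rad/s.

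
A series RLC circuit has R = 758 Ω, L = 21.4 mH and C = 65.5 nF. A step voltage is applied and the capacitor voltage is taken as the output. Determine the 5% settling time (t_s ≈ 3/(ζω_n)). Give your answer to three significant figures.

t_s ≈ 0.000169 s

For a series RLC circuit (capacitor voltage as output), ω_n = 1/√(LC) = 1/√(21.4 mH · 65.5 nF) = 26700 rad/s.
ζ = (R/2)·√(C/L) = (758/2)·√(65.5 nF/21.4 mH) = 0.663.
t_s ≈ 3/(ζω_n) = 0.000169 s.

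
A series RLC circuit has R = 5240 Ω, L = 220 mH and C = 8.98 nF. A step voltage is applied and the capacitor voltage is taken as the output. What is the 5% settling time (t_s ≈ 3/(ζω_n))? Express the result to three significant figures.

For a series RLC circuit (capacitor voltage as output), ω_n = 1/√(LC) = 1/√(220 mH · 8.98 nF) = 22500 rad/s.
ζ = (R/2)·√(C/L) = (5240/2)·√(8.98 nF/220 mH) = 0.529.
t_s ≈ 3/(ζω_n) = 0.000252 s.

t_s ≈ 0.000252 s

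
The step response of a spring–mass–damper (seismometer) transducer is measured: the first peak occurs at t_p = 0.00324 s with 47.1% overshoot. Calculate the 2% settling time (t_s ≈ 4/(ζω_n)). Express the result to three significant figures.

t_s ≈ 0.0172 s

From the overshoot, ζ = −ln(OS)/√(π²+ln²(OS)) = 0.233.
t_p = π/ω_d ⇒ ω_d = 970 rad/s; then ω_n = ω_d/√(1−ζ²) = 997 rad/s.
t_s ≈ 4/(ζω_n) = 4/(0.233·997) = 0.0172 s.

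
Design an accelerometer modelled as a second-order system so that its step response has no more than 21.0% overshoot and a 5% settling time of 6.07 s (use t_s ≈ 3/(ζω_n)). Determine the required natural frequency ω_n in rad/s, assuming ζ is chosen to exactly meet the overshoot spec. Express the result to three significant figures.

From %OS = 100·exp(−πζ/√(1−ζ²)), invert to get ζ = −ln(OS)/√(π² + ln²(OS)) with OS = 0.210.
−ln 0.210 = 1.561, so ζ = 1.561/√(π² + 2.436) = 0.445.
From t_s ≈ 3/(ζω_n): ω_n = 3/(ζ·t_s) = 3/(0.445·6.07) = 1.11 rad/s.

ω_n ≈ 1.11 rad/s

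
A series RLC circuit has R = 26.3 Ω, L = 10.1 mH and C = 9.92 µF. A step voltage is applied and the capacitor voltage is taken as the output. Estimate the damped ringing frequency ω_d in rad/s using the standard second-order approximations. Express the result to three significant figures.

For a series RLC circuit (capacitor voltage as output), ω_n = 1/√(LC) = 1/√(10.1 mH · 9.92 µF) = 3160 rad/s.
ζ = (R/2)·√(C/L) = (26.3/2)·√(9.92 µF/10.1 mH) = 0.412.
The damped frequency ω_d = ω_n√(1−ζ²) = 2880 rad/s.

ω_d ≈ 2880 rad/s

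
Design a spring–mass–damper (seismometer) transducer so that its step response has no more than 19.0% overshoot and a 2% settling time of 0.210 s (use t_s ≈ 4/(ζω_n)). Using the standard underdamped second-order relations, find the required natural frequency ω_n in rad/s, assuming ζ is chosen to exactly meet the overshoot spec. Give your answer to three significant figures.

From %OS = 100·exp(−πζ/√(1−ζ²)), invert to get ζ = −ln(OS)/√(π² + ln²(OS)) with OS = 0.190.
−ln 0.190 = 1.661, so ζ = 1.661/√(π² + 2.758) = 0.467.
From t_s ≈ 4/(ζω_n): ω_n = 4/(ζ·t_s) = 4/(0.467·0.210) = 40.8 rad/s.

ω_n ≈ 40.8 rad/s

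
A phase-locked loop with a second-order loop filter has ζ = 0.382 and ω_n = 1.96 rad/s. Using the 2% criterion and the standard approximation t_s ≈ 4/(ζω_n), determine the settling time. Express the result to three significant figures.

t_s ≈ 5.34 s

t_s ≈ 4/(ζω_n) = 4/(0.382 × 1.96) = 5.34 s.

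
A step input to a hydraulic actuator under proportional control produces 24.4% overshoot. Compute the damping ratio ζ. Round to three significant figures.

Inverting the overshoot relation: ζ = |ln 0.244|/√(π² + ln²0.244) = 0.410.

ζ ≈ 0.410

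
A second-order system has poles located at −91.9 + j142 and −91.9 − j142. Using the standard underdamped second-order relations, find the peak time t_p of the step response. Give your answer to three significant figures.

t_p = π/ω_d with ω_d = 142 (the imaginary part), so t_p = 0.0221 s.

t_p ≈ 0.0221 s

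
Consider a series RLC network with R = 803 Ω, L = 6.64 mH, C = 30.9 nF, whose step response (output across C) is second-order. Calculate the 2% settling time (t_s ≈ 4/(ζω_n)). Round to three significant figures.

For a series RLC circuit (capacitor voltage as output), ω_n = 1/√(LC) = 1/√(6.64 mH · 30.9 nF) = 69800 rad/s.
ζ = (R/2)·√(C/L) = (803/2)·√(30.9 nF/6.64 mH) = 0.866.
t_s ≈ 4/(ζω_n) = 0.0000662 s.

t_s ≈ 0.0000662 s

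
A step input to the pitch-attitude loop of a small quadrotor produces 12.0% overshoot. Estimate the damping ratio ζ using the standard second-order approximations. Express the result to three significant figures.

ζ ≈ 0.559

ζ = −ln(OS)/√(π² + (ln OS)²). With OS = 0.120, ln OS = −2.120 and ζ = 2.120/3.790 = 0.559.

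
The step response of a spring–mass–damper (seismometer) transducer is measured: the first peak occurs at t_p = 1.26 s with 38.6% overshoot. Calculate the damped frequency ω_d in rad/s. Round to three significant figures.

ω_d ≈ 2.49 rad/s

t_p = π/ω_d, so ω_d = π/1.26 = 2.49 rad/s.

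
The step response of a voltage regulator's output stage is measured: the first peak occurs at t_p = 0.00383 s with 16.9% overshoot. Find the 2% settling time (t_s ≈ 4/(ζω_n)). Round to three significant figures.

t_s ≈ 0.00862 s

From the overshoot, ζ = −ln(OS)/√(π²+ln²(OS)) = 0.493.
From t_p = π/ω_d, ω_d = π/0.00383 = 820 rad/s, so ω_n = ω_d/√(1−ζ²) = 942 rad/s.
t_s ≈ 4/(ζω_n) = 4/(0.493·942) = 0.00862 s.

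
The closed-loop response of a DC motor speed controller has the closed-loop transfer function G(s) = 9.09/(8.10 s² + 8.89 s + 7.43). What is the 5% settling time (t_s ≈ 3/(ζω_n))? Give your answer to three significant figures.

Dividing through by 8.10: denominator becomes s² + 1.098 s + 0.9173.
So ω_n = √0.9173 = 0.958 rad/s and ζ = 1.098/(2·0.958) = 0.573.
t_s ≈ 3/(ζω_n) = 5.47 s.

t_s ≈ 5.47 s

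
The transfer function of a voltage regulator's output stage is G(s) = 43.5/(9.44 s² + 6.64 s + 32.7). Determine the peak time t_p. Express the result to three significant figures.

t_p ≈ 1.72 s

Dividing through by 9.44: denominator becomes s² + 0.7034 s + 3.464.
So ω_n = √3.464 = 1.86 rad/s and ζ = 0.7034/(2·1.86) = 0.189.
The damped frequency ω_d = ω_n√(1−ζ²) = 1.83 rad/s. t_p = π/ω_d = 1.72 s.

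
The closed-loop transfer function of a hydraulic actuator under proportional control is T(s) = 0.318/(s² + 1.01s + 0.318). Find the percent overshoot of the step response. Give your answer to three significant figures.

%OS ≈ 0.180%

Comparing the denominator to s² + 2ζω_n s + ω_n²: ω_n = √0.318 = 0.564 rad/s, and 2ζω_n = 1.01 so ζ = 1.01/(2·0.564) = 0.896.
%OS = 100 e^{−πζ/√(1−ζ²)} with ζ = 0.896 gives 0.180%.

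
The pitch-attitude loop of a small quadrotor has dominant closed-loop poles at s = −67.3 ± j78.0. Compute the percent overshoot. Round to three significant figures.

With σ = 67.3, ω_d = 78.0: ω_n = √(σ²+ω_d²) = 103 rad/s, ζ = σ/ω_n = 0.653.
%OS = 100 e^{−πζ/√(1−ζ²)} with ζ = 0.653 gives 6.65%.

%OS ≈ 6.65%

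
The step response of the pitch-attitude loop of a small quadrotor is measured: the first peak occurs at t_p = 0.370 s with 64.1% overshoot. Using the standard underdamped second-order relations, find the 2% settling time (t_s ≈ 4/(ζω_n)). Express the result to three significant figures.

The overshoot fixes ζ = −ln(OS)/√(π²+ln²(OS)) = 0.140.
From t_p = π/ω_d, ω_d = π/0.370 = 8.49 rad/s, so ω_n = ω_d/√(1−ζ²) = 8.58 rad/s.
t_s ≈ 4/(ζω_n) = 4/(0.140·8.58) = 3.33 s.

t_s ≈ 3.33 s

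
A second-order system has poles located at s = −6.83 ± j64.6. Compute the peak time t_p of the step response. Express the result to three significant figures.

t_p = π/ω_d with ω_d = 64.6 (the imaginary part), so t_p = 0.0486 s.

t_p ≈ 0.0486 s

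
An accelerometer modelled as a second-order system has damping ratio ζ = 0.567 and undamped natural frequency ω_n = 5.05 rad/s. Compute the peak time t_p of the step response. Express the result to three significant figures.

t_p ≈ 0.755 s

The damped frequency is ω_d = ω_n√(1−ζ²) = 5.05·√(1−0.321) = 4.16 rad/s.
Peak time t_p = π/ω_d = π/4.16 = 0.755 s.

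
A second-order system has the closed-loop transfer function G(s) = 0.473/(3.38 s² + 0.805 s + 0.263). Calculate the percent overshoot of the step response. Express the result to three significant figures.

Dividing through by 3.38: denominator becomes s² + 0.2382 s + 0.07781.
So ω_n = √0.07781 = 0.279 rad/s and ζ = 0.2382/(2·0.279) = 0.427.
%OS = 100·exp(−πζ/√(1−ζ²)) = 22.7%.

%OS ≈ 22.7%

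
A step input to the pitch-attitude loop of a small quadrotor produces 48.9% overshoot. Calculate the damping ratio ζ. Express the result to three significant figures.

From %OS = 100·exp(−πζ/√(1−ζ²)), invert to get ζ = −ln(OS)/√(π² + ln²(OS)) with OS = 0.489.
−ln 0.489 = 0.7154, so ζ = 0.7154/√(π² + 0.5118) = 0.222.

ζ ≈ 0.222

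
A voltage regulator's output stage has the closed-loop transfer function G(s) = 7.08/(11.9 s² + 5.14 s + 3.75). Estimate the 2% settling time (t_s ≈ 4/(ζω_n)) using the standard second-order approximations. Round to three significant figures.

t_s ≈ 18.5 s

Dividing through by 11.9: denominator becomes s² + 0.4319 s + 0.3151.
So ω_n = √0.3151 = 0.561 rad/s and ζ = 0.4319/(2·0.561) = 0.385.
t_s ≈ 4/(ζω_n) = 18.5 s.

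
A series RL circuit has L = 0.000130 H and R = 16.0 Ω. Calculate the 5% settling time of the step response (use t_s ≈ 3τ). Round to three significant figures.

t_s ≈ 0.0000244 s

τ = L/R = 0.000130/16.0 = 0.00000812 s.
t_s ≈ 3τ = 0.0000244 s.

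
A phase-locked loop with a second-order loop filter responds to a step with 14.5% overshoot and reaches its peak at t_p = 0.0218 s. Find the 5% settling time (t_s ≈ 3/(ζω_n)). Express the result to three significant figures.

ζ from %OS: ζ = |ln 0.145|/√(π²+ln²0.145) = 0.524.
From t_p = π/ω_d, ω_d = π/0.0218 = 144 rad/s, so ω_n = ω_d/√(1−ζ²) = 169 rad/s.
t_s ≈ 3/(ζω_n) = 3/(0.524·169) = 0.0339 s.

t_s ≈ 0.0339 s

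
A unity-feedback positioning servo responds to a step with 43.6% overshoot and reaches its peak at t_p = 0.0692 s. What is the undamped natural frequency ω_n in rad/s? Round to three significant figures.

From the overshoot, ζ = −ln(OS)/√(π²+ln²(OS)) = 0.255.
From t_p = π/ω_d, ω_d = π/0.0692 = 45.4 rad/s, so ω_n = ω_d/√(1−ζ²) = 47.0 rad/s.

ω_n ≈ 47.0 rad/s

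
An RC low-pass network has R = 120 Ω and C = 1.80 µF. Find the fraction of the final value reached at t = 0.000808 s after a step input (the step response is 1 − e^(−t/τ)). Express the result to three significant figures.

τ = RC = 120 × 1.80 µF = 0.000216 s.
y(t)/y_∞ = 1 − e^(−t/τ) = 1 − e^(−0.000808/0.000216) = 1 − e^(−3.74) = 0.976.

y/y_∞ ≈ 0.976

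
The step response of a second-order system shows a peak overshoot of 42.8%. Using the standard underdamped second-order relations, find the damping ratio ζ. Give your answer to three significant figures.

Inverting the overshoot relation: ζ = |ln 0.428|/√(π² + ln²0.428) = 0.261.

ζ ≈ 0.261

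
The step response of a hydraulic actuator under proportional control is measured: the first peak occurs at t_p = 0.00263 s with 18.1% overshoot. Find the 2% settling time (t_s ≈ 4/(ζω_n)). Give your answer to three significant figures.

t_s ≈ 0.00615 s

From the overshoot, ζ = −ln(OS)/√(π²+ln²(OS)) = 0.478.
t_p = π/ω_d ⇒ ω_d = 1190 rad/s; then ω_n = ω_d/√(1−ζ²) = 1360 rad/s.
t_s ≈ 4/(ζω_n) = 4/(0.478·1360) = 0.00615 s.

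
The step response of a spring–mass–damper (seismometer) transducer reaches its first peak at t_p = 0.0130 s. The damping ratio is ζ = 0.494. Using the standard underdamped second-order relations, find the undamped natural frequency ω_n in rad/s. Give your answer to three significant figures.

Peak time t_p = π/ω_d, so ω_d = π/t_p = π/0.0130 = 242 rad/s.
ω_n = ω_d/√(1−ζ²) = 242/√0.756 = 278 rad/s.

ω_n ≈ 278 rad/s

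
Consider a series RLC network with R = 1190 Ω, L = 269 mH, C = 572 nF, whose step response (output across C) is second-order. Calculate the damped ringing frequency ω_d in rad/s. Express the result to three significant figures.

ω_d ≈ 1270 rad/s

For a series RLC circuit (capacitor voltage as output), ω_n = 1/√(LC) = 1/√(269 mH · 572 nF) = 2550 rad/s.
ζ = (R/2)·√(C/L) = (1190/2)·√(572 nF/269 mH) = 0.868.
ω_d = 2550·√(1 − 0.868²) = 1270 rad/s.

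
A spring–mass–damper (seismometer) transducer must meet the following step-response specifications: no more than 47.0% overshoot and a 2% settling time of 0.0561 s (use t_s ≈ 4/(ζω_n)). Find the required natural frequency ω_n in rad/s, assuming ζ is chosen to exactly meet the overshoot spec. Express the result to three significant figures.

ω_n ≈ 305 rad/s

Inverting the overshoot relation: ζ = |ln 0.470|/√(π² + ln²0.470) = 0.234.
From t_s ≈ 4/(ζω_n): ω_n = 4/(ζ·t_s) = 4/(0.234·0.0561) = 305 rad/s.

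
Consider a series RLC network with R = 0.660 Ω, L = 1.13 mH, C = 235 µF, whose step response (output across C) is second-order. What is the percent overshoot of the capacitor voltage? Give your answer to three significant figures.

For a series RLC circuit (capacitor voltage as output), ω_n = 1/√(LC) = 1/√(1.13 mH · 235 µF) = 1940 rad/s.
ζ = (R/2)·√(C/L) = (0.660/2)·√(235 µF/1.13 mH) = 0.150.
Overshoot: exp(−π·0.150/√(1−0.150²)) = 0.620, i.e. 62.0%.

%OS ≈ 62.0%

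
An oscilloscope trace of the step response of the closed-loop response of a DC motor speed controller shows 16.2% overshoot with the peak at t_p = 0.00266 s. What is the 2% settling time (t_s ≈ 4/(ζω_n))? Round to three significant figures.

t_s ≈ 0.00585 s

From the overshoot, ζ = −ln(OS)/√(π²+ln²(OS)) = 0.501.
From t_p = π/ω_d, ω_d = π/0.00266 = 1180 rad/s, so ω_n = ω_d/√(1−ζ²) = 1360 rad/s.
t_s ≈ 4/(ζω_n) = 4/(0.501·1360) = 0.00585 s.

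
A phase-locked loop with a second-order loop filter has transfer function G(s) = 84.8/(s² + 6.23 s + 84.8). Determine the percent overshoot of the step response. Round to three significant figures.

Comparing the denominator to s² + 2ζω_n s + ω_n²: ω_n = √84.8 = 9.21 rad/s, and 2ζω_n = 6.23 so ζ = 6.23/(2·9.21) = 0.338.
%OS = 100 e^{−πζ/√(1−ζ²)} with ζ = 0.338 gives 32.3%.

%OS ≈ 32.3%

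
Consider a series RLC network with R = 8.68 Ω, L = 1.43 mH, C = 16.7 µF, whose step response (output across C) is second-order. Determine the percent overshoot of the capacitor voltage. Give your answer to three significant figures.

%OS ≈ 18.9%

For a series RLC circuit (capacitor voltage as output), ω_n = 1/√(LC) = 1/√(1.43 mH · 16.7 µF) = 6470 rad/s.
ζ = (R/2)·√(C/L) = (8.68/2)·√(16.7 µF/1.43 mH) = 0.469.
Overshoot: exp(−π·0.469/√(1−0.469²)) = 0.189, i.e. 18.9%.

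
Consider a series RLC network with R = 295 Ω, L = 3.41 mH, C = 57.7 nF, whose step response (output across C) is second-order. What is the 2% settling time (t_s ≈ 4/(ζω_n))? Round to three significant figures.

t_s ≈ 0.0000925 s

For a series RLC circuit (capacitor voltage as output), ω_n = 1/√(LC) = 1/√(3.41 mH · 57.7 nF) = 71300 rad/s.
ζ = (R/2)·√(C/L) = (295/2)·√(57.7 nF/3.41 mH) = 0.607.
t_s ≈ 4/(ζω_n) = 0.0000925 s.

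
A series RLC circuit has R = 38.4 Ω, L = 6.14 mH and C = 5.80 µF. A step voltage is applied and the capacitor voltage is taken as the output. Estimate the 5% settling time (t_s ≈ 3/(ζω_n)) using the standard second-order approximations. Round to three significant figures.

For a series RLC circuit (capacitor voltage as output), ω_n = 1/√(LC) = 1/√(6.14 mH · 5.80 µF) = 5300 rad/s.
ζ = (R/2)·√(C/L) = (38.4/2)·√(5.80 µF/6.14 mH) = 0.590.
t_s ≈ 3/(ζω_n) = 0.000959 s.

t_s ≈ 0.000959 s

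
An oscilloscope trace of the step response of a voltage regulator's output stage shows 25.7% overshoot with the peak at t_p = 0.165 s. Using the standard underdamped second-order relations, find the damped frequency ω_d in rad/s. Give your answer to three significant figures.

t_p = π/ω_d, so ω_d = π/0.165 = 19.0 rad/s.

ω_d ≈ 19.0 rad/s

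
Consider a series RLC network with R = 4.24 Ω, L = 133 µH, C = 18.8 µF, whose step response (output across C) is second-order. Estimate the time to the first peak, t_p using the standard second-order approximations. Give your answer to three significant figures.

For a series RLC circuit (capacitor voltage as output), ω_n = 1/√(LC) = 1/√(133 µH · 18.8 µF) = 20000 rad/s.
ζ = (R/2)·√(C/L) = (4.24/2)·√(18.8 µF/133 µH) = 0.797.
ω_d = ω_n√(1−ζ²) = 12100 rad/s. t_p = π/ω_d = 0.000260 s.

t_p ≈ 0.000260 s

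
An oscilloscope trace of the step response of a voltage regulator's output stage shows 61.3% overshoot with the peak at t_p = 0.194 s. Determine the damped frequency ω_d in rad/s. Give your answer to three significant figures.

ω_d ≈ 16.2 rad/s

t_p = π/ω_d, so ω_d = π/0.194 = 16.2 rad/s.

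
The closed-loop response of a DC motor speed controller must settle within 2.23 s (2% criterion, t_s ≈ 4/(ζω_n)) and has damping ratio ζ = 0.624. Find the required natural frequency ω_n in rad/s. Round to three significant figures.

Rearranging t_s ≈ 4/(ζω_n) gives ω_n = 4/(ζ·t_s) = 4/(0.624 × 2.23) = 2.87 rad/s.

ω_n ≈ 2.87 rad/s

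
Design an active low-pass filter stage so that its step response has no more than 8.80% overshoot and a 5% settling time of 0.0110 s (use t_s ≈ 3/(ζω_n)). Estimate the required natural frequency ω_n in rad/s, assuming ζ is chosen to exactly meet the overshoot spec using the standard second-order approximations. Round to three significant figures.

From %OS = 100·exp(−πζ/√(1−ζ²)), invert to get ζ = −ln(OS)/√(π² + ln²(OS)) with OS = 0.0880.
−ln 0.0880 = 2.430, so ζ = 2.430/√(π² + 5.907) = 0.612.
Then ω_n = 3/(ζ t_s) = 3/(0.612 × 0.0110) = 446 rad/s.

ω_n ≈ 446 rad/s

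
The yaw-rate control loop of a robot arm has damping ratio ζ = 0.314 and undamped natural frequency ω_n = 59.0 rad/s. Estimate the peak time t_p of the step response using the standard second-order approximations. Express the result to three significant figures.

The damped frequency is ω_d = ω_n√(1−ζ²) = 59.0·√(1−0.0986) = 56.0 rad/s.
Peak time t_p = π/ω_d = π/56.0 = 0.0561 s.

t_p ≈ 0.0561 s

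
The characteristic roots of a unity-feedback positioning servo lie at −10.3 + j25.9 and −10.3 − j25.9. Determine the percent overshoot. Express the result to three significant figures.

%OS ≈ 28.7%

With σ = 10.3, ω_d = 25.9: ω_n = √(σ²+ω_d²) = 27.9 rad/s, ζ = σ/ω_n = 0.370.
Overshoot: exp(−π·0.370/√(1−0.370²)) = 0.287, i.e. 28.7%.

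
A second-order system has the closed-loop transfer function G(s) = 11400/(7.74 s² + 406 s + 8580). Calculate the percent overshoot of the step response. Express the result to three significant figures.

Dividing through by 7.74: denominator becomes s² + 52.45 s + 1109.
So ω_n = √1109 = 33.3 rad/s and ζ = 52.45/(2·33.3) = 0.788.
Overshoot: exp(−π·0.788/√(1−0.788²)) = 0.0180, i.e. 1.80%.

%OS ≈ 1.80%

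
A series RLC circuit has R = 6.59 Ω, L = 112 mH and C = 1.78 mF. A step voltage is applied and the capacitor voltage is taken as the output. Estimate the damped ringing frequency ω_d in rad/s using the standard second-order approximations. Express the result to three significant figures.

For a series RLC circuit (capacitor voltage as output), ω_n = 1/√(LC) = 1/√(112 mH · 1.78 mF) = 70.8 rad/s.
ζ = (R/2)·√(C/L) = (6.59/2)·√(1.78 mF/112 mH) = 0.415.
ω_d = 70.8·√(1 − 0.415²) = 64.4 rad/s.

ω_d ≈ 64.4 rad/s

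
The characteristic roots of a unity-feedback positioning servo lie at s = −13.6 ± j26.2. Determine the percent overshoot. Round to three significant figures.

The poles are at −σ ± jω_d with σ = 13.6 and ω_d = 26.2, so ω_n = √(σ²+ω_d²) = 29.5 rad/s and ζ = σ/ω_n = 0.461.
%OS = 100·exp(−πζ/√(1−ζ²)) = 19.6%.

%OS ≈ 19.6%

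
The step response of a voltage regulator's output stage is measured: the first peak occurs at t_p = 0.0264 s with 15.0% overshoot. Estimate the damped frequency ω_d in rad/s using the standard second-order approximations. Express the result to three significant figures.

t_p = π/ω_d, so ω_d = π/0.0264 = 119 rad/s.

ω_d ≈ 119 rad/s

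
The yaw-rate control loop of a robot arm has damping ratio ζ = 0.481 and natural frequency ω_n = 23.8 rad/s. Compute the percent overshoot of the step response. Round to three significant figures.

%OS ≈ 17.8%

For an underdamped second-order system, %OS = 100·exp(−πζ/√(1−ζ²)).
πζ/√(1−ζ²) = π·0.481/√(1−0.231) = 1.724, so %OS = 100·e^(−1.724) = 17.8%.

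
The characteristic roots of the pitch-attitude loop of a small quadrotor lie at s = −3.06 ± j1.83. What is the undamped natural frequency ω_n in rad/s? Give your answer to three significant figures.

ω_n ≈ 3.57 rad/s

|pole| = ω_n = √(3.06² + 1.83²) = 3.57 rad/s; ζ = cos θ = σ/ω_n = 0.858.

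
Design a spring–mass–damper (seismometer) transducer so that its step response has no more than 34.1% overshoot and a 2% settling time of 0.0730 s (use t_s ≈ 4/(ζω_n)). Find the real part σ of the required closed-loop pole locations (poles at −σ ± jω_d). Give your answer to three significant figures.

The settling-time spec alone fixes σ = ζω_n = 4/t_s = 4/0.0730 = 54.8.
(Overshoot then fixes ζ = 0.324 and hence ω_d = σ·√(1−ζ²)/ζ = 160 rad/s.)

σ ≈ 54.8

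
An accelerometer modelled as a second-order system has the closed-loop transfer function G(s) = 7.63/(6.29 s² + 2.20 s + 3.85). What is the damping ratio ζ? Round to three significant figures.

ζ ≈ 0.224

Dividing through by 6.29: denominator becomes s² + 0.3498 s + 0.6121.
So ω_n = √0.6121 = 0.782 rad/s and ζ = 0.3498/(2·0.782) = 0.224.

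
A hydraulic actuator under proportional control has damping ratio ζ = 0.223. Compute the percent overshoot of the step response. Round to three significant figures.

For an underdamped second-order system, %OS = 100·exp(−πζ/√(1−ζ²)).
πζ/√(1−ζ²) = π·0.223/√(1−0.0497) = 0.7187, so %OS = 100·e^(−0.7187) = 48.7%.

%OS ≈ 48.7%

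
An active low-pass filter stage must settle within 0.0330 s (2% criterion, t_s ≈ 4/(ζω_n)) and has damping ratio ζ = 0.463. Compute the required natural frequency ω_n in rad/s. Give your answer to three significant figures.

ω_n ≈ 262 rad/s

Rearranging t_s ≈ 4/(ζω_n) gives ω_n = 4/(ζ·t_s) = 4/(0.463 × 0.0330) = 262 rad/s.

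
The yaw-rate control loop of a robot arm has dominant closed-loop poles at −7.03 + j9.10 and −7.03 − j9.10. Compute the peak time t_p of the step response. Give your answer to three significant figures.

t_p ≈ 0.345 s

t_p = π/ω_d with ω_d = 9.10 (the imaginary part), so t_p = 0.345 s.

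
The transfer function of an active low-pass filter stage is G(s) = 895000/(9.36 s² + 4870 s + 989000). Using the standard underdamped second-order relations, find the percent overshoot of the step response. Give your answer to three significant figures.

Dividing through by 9.36: denominator becomes s² + 520.3 s + 105700.
So ω_n = √105700 = 325 rad/s and ζ = 520.3/(2·325) = 0.800.
Overshoot: exp(−π·0.800/√(1−0.800²)) = 0.0151, i.e. 1.51%.

%OS ≈ 1.51%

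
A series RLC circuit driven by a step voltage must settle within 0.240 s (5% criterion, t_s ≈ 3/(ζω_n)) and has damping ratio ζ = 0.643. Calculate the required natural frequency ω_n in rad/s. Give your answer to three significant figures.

Rearranging t_s ≈ 3/(ζω_n) gives ω_n = 3/(ζ·t_s) = 3/(0.643 × 0.240) = 19.4 rad/s.

ω_n ≈ 19.4 rad/s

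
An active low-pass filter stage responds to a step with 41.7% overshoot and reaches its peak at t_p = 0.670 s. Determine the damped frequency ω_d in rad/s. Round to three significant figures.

ω_d ≈ 4.69 rad/s

t_p = π/ω_d, so ω_d = π/0.670 = 4.69 rad/s.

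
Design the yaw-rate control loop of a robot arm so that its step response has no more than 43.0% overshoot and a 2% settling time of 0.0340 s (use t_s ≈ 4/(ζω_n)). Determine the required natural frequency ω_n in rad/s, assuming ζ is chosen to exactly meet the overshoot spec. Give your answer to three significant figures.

ω_n ≈ 453 rad/s

From %OS = 100·exp(−πζ/√(1−ζ²)), invert to get ζ = −ln(OS)/√(π² + ln²(OS)) with OS = 0.430.
−ln 0.430 = 0.8440, so ζ = 0.8440/√(π² + 0.7123) = 0.259.
From t_s ≈ 4/(ζω_n): ω_n = 4/(ζ·t_s) = 4/(0.259·0.0340) = 453 rad/s.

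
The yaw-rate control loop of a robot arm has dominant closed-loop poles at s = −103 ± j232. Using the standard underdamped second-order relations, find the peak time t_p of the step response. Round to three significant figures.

t_p ≈ 0.0135 s

t_p = π/ω_d with ω_d = 232 (the imaginary part), so t_p = 0.0135 s.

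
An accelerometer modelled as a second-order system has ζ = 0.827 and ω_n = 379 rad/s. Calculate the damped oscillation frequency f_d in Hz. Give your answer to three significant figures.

ω_d = ω_n√(1−ζ²) = 379·√0.316 = 213 rad/s.
f_d = ω_d/(2π) = 33.9 Hz.

f_d ≈ 33.9 Hz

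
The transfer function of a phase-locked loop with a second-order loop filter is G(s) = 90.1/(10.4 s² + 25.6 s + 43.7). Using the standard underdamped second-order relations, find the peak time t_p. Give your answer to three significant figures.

t_p ≈ 1.92 s

Dividing through by 10.4: denominator becomes s² + 2.462 s + 4.202.
So ω_n = √4.202 = 2.05 rad/s and ζ = 2.462/(2·2.05) = 0.600.
The damped frequency ω_d = ω_n√(1−ζ²) = 1.64 rad/s. t_p = π/ω_d = 1.92 s.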